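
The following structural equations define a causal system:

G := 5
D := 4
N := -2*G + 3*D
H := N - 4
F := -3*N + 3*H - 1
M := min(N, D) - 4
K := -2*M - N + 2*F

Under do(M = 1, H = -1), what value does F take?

Setting M = 1, H = -1 by intervention discards those variables' equations.
N = -2*G + 3*D  [with G=5, D=4]  = 2
F = -3*N + 3*H - 1  [with N=2, H=-1]  = -10

-10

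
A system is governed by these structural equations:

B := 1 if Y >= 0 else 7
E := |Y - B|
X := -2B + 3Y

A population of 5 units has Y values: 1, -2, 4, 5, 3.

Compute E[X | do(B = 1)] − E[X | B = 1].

-3.15

do(B=1) breaks B's dependence on Y. With B=1 fixed, X across the units is 1, -8, 10, 13, 7, mean 4.6.
Observing B=1 restricts to units where B's equation naturally yields 1: Y ∈ {1, 4, 5, 3}. In that subpopulation X = 1, 10, 13, 7, mean 7.75.
Difference = 4.6 − 7.75 = -3.15.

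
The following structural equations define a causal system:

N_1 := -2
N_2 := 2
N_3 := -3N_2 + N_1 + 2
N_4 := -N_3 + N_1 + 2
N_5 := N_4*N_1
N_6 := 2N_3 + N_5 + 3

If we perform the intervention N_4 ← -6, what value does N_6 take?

Under do(N_4=-6), the mechanism N_4 := -N_3 + N_1 + 2 is discarded; N_4 is fixed at -6.
N_3 = -3N_2 + N_1 + 2  [with N_2=2, N_1=-2]  = -6
N_5 = N_4*N_1  [with N_4=-6, N_1=-2]  = 12
N_6 = 2N_3 + N_5 + 3  [with N_3=-6, N_5=12]  = 3

3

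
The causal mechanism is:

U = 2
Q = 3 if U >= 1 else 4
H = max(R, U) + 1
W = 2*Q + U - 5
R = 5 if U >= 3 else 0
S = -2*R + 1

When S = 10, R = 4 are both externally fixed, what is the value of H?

The joint intervention fixes S = 10, R = 4, removing each variable's own equation.
H = max(R, U) + 1  [with R=4, U=2]  = 5

5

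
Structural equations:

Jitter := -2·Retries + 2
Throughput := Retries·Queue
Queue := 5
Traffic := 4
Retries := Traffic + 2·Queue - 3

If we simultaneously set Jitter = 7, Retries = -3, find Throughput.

-15

The joint intervention fixes Jitter = 7, Retries = -3, removing each variable's own equation.
Throughput = Retries·Queue  [with Retries=-3, Queue=5]  = -15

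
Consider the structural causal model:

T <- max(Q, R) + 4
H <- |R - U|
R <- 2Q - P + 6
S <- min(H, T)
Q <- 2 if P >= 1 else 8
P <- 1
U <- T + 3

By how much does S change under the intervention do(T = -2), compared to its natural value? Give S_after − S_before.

-9

The intervention breaks the incoming arrows to T: T <- max(Q, R) + 4 no longer applies, and T = -2.
Q = 2 if P >= 1 else 8  [with P=1]  = 2
R = 2Q - P + 6  [with Q=2, P=1]  = 9
U = T + 3  [with T=-2]  = 1
H = |R - U|  [with R=9, U=1]  = 8
S = min(H, T)  [with H=8, T=-2]  = -2
Without intervention: Q = 2 if P >= 1 else 8  [with P=1]  = 2; R = 2Q - P + 6  [with Q=2, P=1]  = 9; T = max(Q, R) + 4  [with Q=2, R=9]  = 13; U = T + 3  [with T=13]  = 16; H = |R - U|  [with R=9, U=16]  = 7; S = min(H, T)  [with H=7, T=13]  = 7.
Change = -2 − 7 = -9.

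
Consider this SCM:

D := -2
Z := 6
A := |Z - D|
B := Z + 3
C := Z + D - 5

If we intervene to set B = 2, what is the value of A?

8

Under do(B=2), the mechanism B := Z + 3 is discarded; B is fixed at 2.
Since A is not a descendant of the intervened variable, it is unaffected.
A = |Z - D|  [with Z=6, D=-2]  = 8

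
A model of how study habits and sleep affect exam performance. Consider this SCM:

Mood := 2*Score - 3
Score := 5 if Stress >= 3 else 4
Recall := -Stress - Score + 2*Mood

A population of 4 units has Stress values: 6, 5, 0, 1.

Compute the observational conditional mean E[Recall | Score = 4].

Observing Score=4 restricts to units where Score's equation naturally yields 4: Stress ∈ {0, 1}. In that subpopulation Recall = 6, 5, mean 5.5.

5.5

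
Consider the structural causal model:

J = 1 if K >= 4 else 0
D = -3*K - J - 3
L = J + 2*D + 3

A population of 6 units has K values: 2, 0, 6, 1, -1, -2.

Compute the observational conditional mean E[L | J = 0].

Conditioning on J=0 selects the 5 unit(s) with K ∈ {2, 0, 1, -1, -2}. Their L values: -15, -3, -9, 3, 9. Mean = -3.

-3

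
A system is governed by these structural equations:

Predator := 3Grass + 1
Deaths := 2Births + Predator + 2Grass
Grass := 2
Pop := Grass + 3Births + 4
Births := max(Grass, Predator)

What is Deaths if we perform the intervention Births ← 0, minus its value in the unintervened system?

The intervention breaks the incoming arrows to Births: Births := max(Grass, Predator) no longer applies, and Births = 0.
Predator = 3Grass + 1  [with Grass=2]  = 7
Deaths = 2Births + Predator + 2Grass  [with Births=0, Predator=7, Grass=2]  = 11
Without intervention: Predator = 3Grass + 1  [with Grass=2]  = 7; Births = max(Grass, Predator)  [with Grass=2, Predator=7]  = 7; Deaths = 2Births + Predator + 2Grass  [with Births=7, Predator=7, Grass=2]  = 25.
Change = 11 − 25 = -14.

-14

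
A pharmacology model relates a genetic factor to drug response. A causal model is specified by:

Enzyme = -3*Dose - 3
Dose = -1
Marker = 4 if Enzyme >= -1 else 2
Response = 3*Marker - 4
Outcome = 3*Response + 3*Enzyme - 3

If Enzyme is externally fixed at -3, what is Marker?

2

The intervention breaks the incoming arrows to Enzyme: Enzyme = -3*Dose - 3 no longer applies, and Enzyme = -3.
Marker = 4 if Enzyme >= -1 else 2  [with Enzyme=-3]  = 2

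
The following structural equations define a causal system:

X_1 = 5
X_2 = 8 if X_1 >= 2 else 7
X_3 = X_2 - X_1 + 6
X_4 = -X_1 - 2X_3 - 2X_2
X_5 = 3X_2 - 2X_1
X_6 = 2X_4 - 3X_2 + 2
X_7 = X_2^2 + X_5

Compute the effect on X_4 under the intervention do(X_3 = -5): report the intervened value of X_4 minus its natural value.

The intervention breaks the incoming arrows to X_3: X_3 = X_2 - X_1 + 6 no longer applies, and X_3 = -5.
X_2 = 8 if X_1 >= 2 else 7  [with X_1=5]  = 8
X_4 = -X_1 - 2X_3 - 2X_2  [with X_1=5, X_3=-5, X_2=8]  = -11
Without intervention: X_2 = 8 if X_1 >= 2 else 7  [with X_1=5]  = 8; X_3 = X_2 - X_1 + 6  [with X_2=8, X_1=5]  = 9; X_4 = -X_1 - 2X_3 - 2X_2  [with X_1=5, X_3=9, X_2=8]  = -39.
Change = -11 − (-39) = 28.

28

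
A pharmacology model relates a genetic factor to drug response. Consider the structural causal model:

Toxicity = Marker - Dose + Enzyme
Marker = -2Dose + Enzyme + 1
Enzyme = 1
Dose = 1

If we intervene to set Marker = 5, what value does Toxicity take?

The intervention breaks the incoming arrows to Marker: Marker = -2Dose + Enzyme + 1 no longer applies, and Marker = 5.
Toxicity = Marker - Dose + Enzyme  [with Marker=5, Dose=1, Enzyme=1]  = 5

5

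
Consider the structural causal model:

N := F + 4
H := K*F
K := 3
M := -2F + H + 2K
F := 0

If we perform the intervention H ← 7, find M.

13

The intervention breaks the incoming arrows to H: H := K*F no longer applies, and H = 7.
M = -2F + H + 2K  [with F=0, H=7, K=3]  = 13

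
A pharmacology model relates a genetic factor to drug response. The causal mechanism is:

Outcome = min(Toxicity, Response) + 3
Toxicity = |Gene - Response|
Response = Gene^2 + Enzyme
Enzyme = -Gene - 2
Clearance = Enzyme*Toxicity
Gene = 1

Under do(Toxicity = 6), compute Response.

Under do(Toxicity=6), the mechanism Toxicity = |Gene - Response| is discarded; Toxicity is fixed at 6.
Since Response is not a descendant of the intervened variable, it is unaffected.
Enzyme = -Gene - 2  [with Gene=1]  = -3
Response = Gene^2 + Enzyme  [with Gene=1, Enzyme=-3]  = -2

-2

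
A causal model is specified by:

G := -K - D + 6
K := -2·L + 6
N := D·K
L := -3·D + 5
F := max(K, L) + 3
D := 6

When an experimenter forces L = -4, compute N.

Under do(L=-4), the mechanism L := -3·D + 5 is discarded; L is fixed at -4.
K = -2·L + 6  [with L=-4]  = 14
N = D·K  [with D=6, K=14]  = 84

84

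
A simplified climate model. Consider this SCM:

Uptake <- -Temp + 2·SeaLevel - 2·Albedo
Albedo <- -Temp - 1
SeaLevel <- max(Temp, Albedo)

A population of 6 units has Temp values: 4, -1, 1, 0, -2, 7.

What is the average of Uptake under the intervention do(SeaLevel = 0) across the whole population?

do(SeaLevel=0) breaks SeaLevel's dependence on Temp. With SeaLevel=0 fixed, Uptake across the units is 6, 1, 3, 2, 0, 9, mean 3.5.

3.5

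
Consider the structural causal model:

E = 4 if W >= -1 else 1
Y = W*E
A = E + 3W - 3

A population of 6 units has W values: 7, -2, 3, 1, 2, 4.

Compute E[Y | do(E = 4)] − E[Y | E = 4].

-3.6

Every unit gets E=4 under the intervention. Y values become 28, -8, 12, 4, 8, 16; E[Y|do(E=4)] = 10.
Observing E=4 restricts to units where E's equation naturally yields 4: W ∈ {7, 3, 1, 2, 4}. In that subpopulation Y = 28, 12, 4, 8, 16, mean 13.6.
Difference = 10 − 13.6 = -3.6.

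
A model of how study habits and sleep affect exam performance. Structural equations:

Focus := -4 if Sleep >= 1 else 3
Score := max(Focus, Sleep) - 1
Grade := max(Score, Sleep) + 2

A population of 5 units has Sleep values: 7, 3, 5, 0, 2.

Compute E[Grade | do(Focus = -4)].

Every unit gets Focus=-4 under the intervention. Grade values become 9, 5, 7, 2, 4; E[Grade|do(Focus=-4)] = 5.4.

5.4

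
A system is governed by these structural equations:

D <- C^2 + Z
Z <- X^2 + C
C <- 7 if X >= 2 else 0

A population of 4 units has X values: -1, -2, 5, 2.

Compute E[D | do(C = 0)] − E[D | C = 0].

6

Every unit gets C=0 under the intervention. D values become 1, 4, 25, 4; E[D|do(C=0)] = 8.5.
E[D|C=0] averages over only the 2 units with C=0 (X = -1, -2): D = 1, 4, mean 2.5.
Difference = 8.5 − 2.5 = 6.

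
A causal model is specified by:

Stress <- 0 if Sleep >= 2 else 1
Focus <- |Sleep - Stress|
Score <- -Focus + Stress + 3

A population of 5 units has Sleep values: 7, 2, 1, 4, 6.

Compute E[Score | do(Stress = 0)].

-1

Under do(Stress=0), Stress's equation is replaced by Stress=0 for every unit. Per-unit Score: -4, 1, 2, -1, -3. Mean = -1.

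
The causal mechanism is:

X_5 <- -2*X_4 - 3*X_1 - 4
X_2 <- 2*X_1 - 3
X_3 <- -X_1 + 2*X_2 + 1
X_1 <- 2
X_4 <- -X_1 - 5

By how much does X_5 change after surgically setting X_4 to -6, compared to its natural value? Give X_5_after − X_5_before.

Intervening sets X_4 = -6 and removes its equation (X_4 <- -X_1 - 5).
X_5 = -2*X_4 - 3*X_1 - 4  [with X_4=-6, X_1=2]  = 2
Without intervention: X_4 = -X_1 - 5  [with X_1=2]  = -7; X_5 = -2*X_4 - 3*X_1 - 4  [with X_4=-7, X_1=2]  = 4.
Change = 2 − 4 = -2.

-2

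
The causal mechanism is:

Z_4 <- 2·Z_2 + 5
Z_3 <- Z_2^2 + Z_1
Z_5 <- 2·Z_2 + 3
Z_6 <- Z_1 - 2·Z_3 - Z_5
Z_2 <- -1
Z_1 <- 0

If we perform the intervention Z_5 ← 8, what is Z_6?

-10

The intervention breaks the incoming arrows to Z_5: Z_5 <- 2·Z_2 + 3 no longer applies, and Z_5 = 8.
Z_3 = Z_2^2 + Z_1  [with Z_2=-1, Z_1=0]  = 1
Z_6 = Z_1 - 2·Z_3 - Z_5  [with Z_1=0, Z_3=1, Z_5=8]  = -10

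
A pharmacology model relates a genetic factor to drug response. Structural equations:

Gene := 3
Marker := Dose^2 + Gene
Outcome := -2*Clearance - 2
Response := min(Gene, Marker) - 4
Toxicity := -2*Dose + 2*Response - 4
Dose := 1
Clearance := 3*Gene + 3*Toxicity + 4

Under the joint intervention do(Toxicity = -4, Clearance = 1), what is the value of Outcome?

-4

Under do(Toxicity = -4, Clearance = 1), each intervened variable's structural equation is replaced by its fixed value.
Outcome = -2*Clearance - 2  [with Clearance=1]  = -4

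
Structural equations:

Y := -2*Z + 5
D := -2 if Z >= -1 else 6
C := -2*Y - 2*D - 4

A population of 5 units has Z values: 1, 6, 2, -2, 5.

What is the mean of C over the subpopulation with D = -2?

4

E[C|D=-2] averages over only the 4 units with D=-2 (Z = 1, 6, 2, 5): C = -6, 14, -2, 10, mean 4.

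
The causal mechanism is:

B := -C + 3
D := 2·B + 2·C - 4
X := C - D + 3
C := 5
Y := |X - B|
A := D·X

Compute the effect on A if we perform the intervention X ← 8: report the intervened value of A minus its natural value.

Under do(X=8), the mechanism X := C - D + 3 is discarded; X is fixed at 8.
B = -C + 3  [with C=5]  = -2
D = 2·B + 2·C - 4  [with B=-2, C=5]  = 2
A = D·X  [with D=2, X=8]  = 16
Without intervention: B = -C + 3  [with C=5]  = -2; D = 2·B + 2·C - 4  [with B=-2, C=5]  = 2; X = C - D + 3  [with C=5, D=2]  = 6; A = D·X  [with D=2, X=6]  = 12.
Change = 16 − 12 = 4.

4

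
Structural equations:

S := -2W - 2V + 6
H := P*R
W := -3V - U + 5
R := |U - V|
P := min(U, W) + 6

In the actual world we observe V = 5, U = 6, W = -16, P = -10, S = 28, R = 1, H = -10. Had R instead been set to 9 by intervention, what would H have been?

Intervening sets R = 9 and removes its equation (R := |U - V|).
W = -3V - U + 5  [with V=5, U=6]  = -16
P = min(U, W) + 6  [with U=6, W=-16]  = -10
H = P*R  [with P=-10, R=9]  = -90

-90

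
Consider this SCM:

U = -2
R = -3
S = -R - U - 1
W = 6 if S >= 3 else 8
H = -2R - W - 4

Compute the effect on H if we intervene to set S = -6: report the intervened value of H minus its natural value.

do(S=-6) replaces the equation S = -R - U - 1 with the constant S = -6.
W = 6 if S >= 3 else 8  [with S=-6]  = 8
H = -2R - W - 4  [with R=-3, W=8]  = -6
Without intervention: S = -R - U - 1  [with R=-3, U=-2]  = 4; W = 6 if S >= 3 else 8  [with S=4]  = 6; H = -2R - W - 4  [with R=-3, W=6]  = -4.
Change = -6 − (-4) = -2.

-2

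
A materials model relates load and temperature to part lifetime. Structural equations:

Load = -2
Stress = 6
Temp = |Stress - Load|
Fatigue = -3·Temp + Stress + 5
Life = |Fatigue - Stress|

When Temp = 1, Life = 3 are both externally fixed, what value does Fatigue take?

The joint intervention fixes Temp = 1, Life = 3, removing each variable's own equation.
Fatigue = -3·Temp + Stress + 5  [with Temp=1, Stress=6]  = 8

8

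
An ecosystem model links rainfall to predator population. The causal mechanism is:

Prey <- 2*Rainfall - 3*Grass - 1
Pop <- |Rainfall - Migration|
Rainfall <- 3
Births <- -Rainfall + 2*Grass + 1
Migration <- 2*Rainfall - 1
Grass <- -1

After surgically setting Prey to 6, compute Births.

-4

The intervention breaks the incoming arrows to Prey: Prey <- 2*Rainfall - 3*Grass - 1 no longer applies, and Prey = 6.
Births is not downstream of the intervention, so its value is determined by the original equations.
Births = -Rainfall + 2*Grass + 1  [with Rainfall=3, Grass=-1]  = -4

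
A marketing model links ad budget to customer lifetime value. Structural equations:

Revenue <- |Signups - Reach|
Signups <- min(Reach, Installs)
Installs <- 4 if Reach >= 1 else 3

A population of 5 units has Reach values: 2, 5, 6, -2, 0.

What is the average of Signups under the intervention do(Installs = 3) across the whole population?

1.2

Under do(Installs=3), Installs's equation is replaced by Installs=3 for every unit. Per-unit Signups: 2, 3, 3, -2, 0. Mean = 1.2.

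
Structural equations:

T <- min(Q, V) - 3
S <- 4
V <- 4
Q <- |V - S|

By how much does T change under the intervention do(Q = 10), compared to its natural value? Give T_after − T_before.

4

The intervention breaks the incoming arrows to Q: Q <- |V - S| no longer applies, and Q = 10.
T = min(Q, V) - 3  [with Q=10, V=4]  = 1
Without intervention: Q = |V - S|  [with V=4, S=4]  = 0; T = min(Q, V) - 3  [with Q=0, V=4]  = -3.
Change = 1 − (-3) = 4.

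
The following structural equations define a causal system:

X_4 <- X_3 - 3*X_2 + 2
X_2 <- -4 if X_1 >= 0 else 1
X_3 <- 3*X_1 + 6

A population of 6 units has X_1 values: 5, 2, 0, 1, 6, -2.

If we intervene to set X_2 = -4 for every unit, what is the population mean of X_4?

26

Under do(X_2=-4), X_2's equation is replaced by X_2=-4 for every unit. Per-unit X_4: 35, 26, 20, 23, 38, 14. Mean = 26.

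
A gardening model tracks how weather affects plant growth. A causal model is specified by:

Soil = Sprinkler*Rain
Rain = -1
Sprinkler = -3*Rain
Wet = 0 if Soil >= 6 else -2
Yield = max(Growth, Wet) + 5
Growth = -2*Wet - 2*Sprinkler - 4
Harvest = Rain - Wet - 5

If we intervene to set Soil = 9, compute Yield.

The intervention breaks the incoming arrows to Soil: Soil = Sprinkler*Rain no longer applies, and Soil = 9.
Sprinkler = -3*Rain  [with Rain=-1]  = 3
Wet = 0 if Soil >= 6 else -2  [with Soil=9]  = 0
Growth = -2*Wet - 2*Sprinkler - 4  [with Wet=0, Sprinkler=3]  = -10
Yield = max(Growth, Wet) + 5  [with Growth=-10, Wet=0]  = 5

5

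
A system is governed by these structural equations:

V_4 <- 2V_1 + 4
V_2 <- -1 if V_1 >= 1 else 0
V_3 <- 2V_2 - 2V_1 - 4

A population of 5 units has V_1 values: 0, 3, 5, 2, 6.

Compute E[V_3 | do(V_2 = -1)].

-12.4

The intervention sets V_2=-1 in all 5 units regardless of V_1. Recomputing V_3 per unit gives -6, -12, -16, -10, -18; average -12.4.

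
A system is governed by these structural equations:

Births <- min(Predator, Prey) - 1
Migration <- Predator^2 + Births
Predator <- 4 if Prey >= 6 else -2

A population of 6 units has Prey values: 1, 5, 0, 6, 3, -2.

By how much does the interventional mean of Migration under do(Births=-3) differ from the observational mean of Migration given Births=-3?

2

The intervention sets Births=-3 in all 6 units regardless of Prey. Recomputing Migration per unit gives 1, 1, 1, 13, 1, 1; average 3.
E[Migration|Births=-3] averages over only the 5 units with Births=-3 (Prey = 1, 5, 0, 3, -2): Migration = 1, 1, 1, 1, 1, mean 1.
Difference = 3 − 1 = 2.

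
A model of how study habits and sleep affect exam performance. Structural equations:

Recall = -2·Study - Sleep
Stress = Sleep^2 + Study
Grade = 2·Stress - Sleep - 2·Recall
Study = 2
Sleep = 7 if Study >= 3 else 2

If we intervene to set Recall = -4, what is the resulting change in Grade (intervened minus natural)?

Intervening sets Recall = -4 and removes its equation (Recall = -2·Study - Sleep).
Sleep = 7 if Study >= 3 else 2  [with Study=2]  = 2
Stress = Sleep^2 + Study  [with Sleep=2, Study=2]  = 6
Grade = 2·Stress - Sleep - 2·Recall  [with Stress=6, Sleep=2, Recall=-4]  = 18
Without intervention: Sleep = 7 if Study >= 3 else 2  [with Study=2]  = 2; Stress = Sleep^2 + Study  [with Sleep=2, Study=2]  = 6; Recall = -2·Study - Sleep  [with Study=2, Sleep=2]  = -6; Grade = 2·Stress - Sleep - 2·Recall  [with Stress=6, Sleep=2, Recall=-6]  = 22.
Change = 18 − 22 = -4.

-4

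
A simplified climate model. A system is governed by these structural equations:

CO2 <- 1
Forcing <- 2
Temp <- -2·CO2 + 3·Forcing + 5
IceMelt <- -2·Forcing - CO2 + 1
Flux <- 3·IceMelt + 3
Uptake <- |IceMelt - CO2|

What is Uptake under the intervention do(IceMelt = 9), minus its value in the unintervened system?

Under do(IceMelt=9), the mechanism IceMelt <- -2·Forcing - CO2 + 1 is discarded; IceMelt is fixed at 9.
Uptake = |IceMelt - CO2|  [with IceMelt=9, CO2=1]  = 8
Without intervention: IceMelt = -2·Forcing - CO2 + 1  [with Forcing=2, CO2=1]  = -4; Uptake = |IceMelt - CO2|  [with IceMelt=-4, CO2=1]  = 5.
Change = 8 − 5 = 3.

3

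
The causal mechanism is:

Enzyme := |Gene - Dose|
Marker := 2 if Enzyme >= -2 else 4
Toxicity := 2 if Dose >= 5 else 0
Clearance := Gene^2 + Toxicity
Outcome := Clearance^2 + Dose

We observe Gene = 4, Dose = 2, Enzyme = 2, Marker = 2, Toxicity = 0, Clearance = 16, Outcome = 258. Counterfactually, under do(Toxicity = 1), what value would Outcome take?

291

Under do(Toxicity=1), the mechanism Toxicity := 2 if Dose >= 5 else 0 is discarded; Toxicity is fixed at 1.
Clearance = Gene^2 + Toxicity  [with Gene=4, Toxicity=1]  = 17
Outcome = Clearance^2 + Dose  [with Clearance=17, Dose=2]  = 291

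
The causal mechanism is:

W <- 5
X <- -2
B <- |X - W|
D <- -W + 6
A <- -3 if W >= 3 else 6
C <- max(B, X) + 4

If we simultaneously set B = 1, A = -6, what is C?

Setting B = 1, A = -6 by intervention discards those variables' equations.
C = max(B, X) + 4  [with B=1, X=-2]  = 5

5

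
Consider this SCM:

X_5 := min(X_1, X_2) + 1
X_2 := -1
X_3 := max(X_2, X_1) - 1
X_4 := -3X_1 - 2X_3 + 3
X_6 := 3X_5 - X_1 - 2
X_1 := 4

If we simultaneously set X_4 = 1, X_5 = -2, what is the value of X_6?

-12

The joint intervention fixes X_4 = 1, X_5 = -2, removing each variable's own equation.
X_6 = 3X_5 - X_1 - 2  [with X_5=-2, X_1=4]  = -12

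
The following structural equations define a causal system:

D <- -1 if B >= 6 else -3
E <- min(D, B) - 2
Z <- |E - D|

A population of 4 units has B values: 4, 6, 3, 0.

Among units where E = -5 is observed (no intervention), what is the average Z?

2

Conditioning on E=-5 selects the 3 unit(s) with B ∈ {4, 3, 0}. Their Z values: 2, 2, 2. Mean = 2.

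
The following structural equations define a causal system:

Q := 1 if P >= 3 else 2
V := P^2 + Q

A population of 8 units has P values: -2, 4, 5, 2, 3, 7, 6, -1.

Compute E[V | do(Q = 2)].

The intervention sets Q=2 in all 8 units regardless of P. Recomputing V per unit gives 6, 18, 27, 6, 11, 51, 38, 3; average 20.

20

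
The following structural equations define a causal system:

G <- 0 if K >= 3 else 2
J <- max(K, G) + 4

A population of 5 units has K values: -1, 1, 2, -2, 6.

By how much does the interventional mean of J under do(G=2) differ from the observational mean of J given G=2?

Under do(G=2), G's equation is replaced by G=2 for every unit. Per-unit J: 6, 6, 6, 6, 10. Mean = 6.8.
Conditioning on G=2 selects the 4 unit(s) with K ∈ {-1, 1, 2, -2}. Their J values: 6, 6, 6, 6. Mean = 6.
Difference = 6.8 − 6 = 0.8.

0.8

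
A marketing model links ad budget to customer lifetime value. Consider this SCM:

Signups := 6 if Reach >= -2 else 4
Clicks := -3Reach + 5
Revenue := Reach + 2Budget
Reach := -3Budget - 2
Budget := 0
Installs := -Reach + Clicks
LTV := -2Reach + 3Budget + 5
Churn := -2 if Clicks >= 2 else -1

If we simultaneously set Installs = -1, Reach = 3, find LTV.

The joint intervention fixes Installs = -1, Reach = 3, removing each variable's own equation.
LTV = -2Reach + 3Budget + 5  [with Reach=3, Budget=0]  = -1

-1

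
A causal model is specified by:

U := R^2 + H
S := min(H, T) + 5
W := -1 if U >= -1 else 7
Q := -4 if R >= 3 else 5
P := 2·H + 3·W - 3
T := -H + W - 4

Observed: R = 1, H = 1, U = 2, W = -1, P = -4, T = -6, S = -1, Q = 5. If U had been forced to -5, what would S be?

The intervention breaks the incoming arrows to U: U := R^2 + H no longer applies, and U = -5.
W = -1 if U >= -1 else 7  [with U=-5]  = 7
T = -H + W - 4  [with H=1, W=7]  = 2
S = min(H, T) + 5  [with H=1, T=2]  = 6

6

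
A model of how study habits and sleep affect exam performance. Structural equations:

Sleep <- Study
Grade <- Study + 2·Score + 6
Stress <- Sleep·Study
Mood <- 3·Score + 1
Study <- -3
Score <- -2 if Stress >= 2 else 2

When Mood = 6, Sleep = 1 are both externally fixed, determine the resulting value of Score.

Setting Mood = 6, Sleep = 1 by intervention discards those variables' equations.
Stress = Sleep·Study  [with Sleep=1, Study=-3]  = -3
Score = -2 if Stress >= 2 else 2  [with Stress=-3]  = 2

2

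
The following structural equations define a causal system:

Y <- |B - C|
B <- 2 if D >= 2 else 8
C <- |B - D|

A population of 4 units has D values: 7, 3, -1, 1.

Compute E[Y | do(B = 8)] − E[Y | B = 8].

2

do(B=8) breaks B's dependence on D. With B=8 fixed, Y across the units is 7, 3, 1, 1, mean 3.
Conditioning on B=8 selects the 2 unit(s) with D ∈ {-1, 1}. Their Y values: 1, 1. Mean = 1.
Difference = 3 − 1 = 2.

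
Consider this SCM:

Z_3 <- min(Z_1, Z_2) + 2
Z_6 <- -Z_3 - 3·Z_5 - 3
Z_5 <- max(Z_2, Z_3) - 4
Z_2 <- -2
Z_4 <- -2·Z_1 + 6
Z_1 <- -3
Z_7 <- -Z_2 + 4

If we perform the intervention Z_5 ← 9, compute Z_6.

-29

The intervention breaks the incoming arrows to Z_5: Z_5 <- max(Z_2, Z_3) - 4 no longer applies, and Z_5 = 9.
Z_3 = min(Z_1, Z_2) + 2  [with Z_1=-3, Z_2=-2]  = -1
Z_6 = -Z_3 - 3·Z_5 - 3  [with Z_3=-1, Z_5=9]  = -29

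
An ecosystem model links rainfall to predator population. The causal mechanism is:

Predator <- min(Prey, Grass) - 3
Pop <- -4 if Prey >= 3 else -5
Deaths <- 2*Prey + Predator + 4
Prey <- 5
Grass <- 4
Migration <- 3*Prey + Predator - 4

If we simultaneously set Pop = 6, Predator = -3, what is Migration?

Under do(Pop = 6, Predator = -3), each intervened variable's structural equation is replaced by its fixed value.
Migration = 3*Prey + Predator - 4  [with Prey=5, Predator=-3]  = 8

8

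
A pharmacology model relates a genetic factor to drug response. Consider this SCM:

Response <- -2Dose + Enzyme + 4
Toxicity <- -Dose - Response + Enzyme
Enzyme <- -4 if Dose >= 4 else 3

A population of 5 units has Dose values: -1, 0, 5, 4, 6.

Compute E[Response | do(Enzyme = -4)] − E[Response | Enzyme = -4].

4.4

Under do(Enzyme=-4), Enzyme's equation is replaced by Enzyme=-4 for every unit. Per-unit Response: 2, 0, -10, -8, -12. Mean = -5.6.
E[Response|Enzyme=-4] averages over only the 3 units with Enzyme=-4 (Dose = 5, 4, 6): Response = -10, -8, -12, mean -10.
Difference = -5.6 − (-10) = 4.4.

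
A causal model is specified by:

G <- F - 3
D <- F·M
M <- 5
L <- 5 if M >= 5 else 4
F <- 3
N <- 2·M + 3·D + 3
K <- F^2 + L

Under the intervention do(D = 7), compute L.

The intervention breaks the incoming arrows to D: D <- F·M no longer applies, and D = 7.
L is not downstream of the intervention, so its value is determined by the original equations.
L = 5 if M >= 5 else 4  [with M=5]  = 5

5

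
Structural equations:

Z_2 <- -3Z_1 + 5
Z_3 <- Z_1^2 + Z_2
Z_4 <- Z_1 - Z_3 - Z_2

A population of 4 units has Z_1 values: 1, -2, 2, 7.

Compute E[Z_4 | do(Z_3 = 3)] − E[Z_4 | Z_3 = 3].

The intervention sets Z_3=3 in all 4 units regardless of Z_1. Recomputing Z_4 per unit gives -4, -16, 0, 20; average 0.
Conditioning on Z_3=3 selects the 2 unit(s) with Z_1 ∈ {1, 2}. Their Z_4 values: -4, 0. Mean = -2.
Difference = 0 − (-2) = 2.

2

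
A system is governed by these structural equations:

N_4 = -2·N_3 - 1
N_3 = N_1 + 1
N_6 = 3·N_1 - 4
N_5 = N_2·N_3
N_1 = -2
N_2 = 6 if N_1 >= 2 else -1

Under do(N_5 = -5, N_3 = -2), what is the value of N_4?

3

Under do(N_5 = -5, N_3 = -2), each intervened variable's structural equation is replaced by its fixed value.
N_4 = -2·N_3 - 1  [with N_3=-2]  = 3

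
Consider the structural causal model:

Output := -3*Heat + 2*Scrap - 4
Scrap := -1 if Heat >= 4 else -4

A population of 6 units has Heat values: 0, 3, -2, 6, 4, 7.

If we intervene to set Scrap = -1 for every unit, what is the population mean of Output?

do(Scrap=-1) breaks Scrap's dependence on Heat. With Scrap=-1 fixed, Output across the units is -6, -15, 0, -24, -18, -27, mean -15.

-15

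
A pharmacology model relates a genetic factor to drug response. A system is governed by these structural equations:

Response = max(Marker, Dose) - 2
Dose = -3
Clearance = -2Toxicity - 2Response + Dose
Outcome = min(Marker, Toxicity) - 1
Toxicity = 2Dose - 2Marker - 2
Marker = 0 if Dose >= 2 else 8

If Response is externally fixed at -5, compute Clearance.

do(Response=-5) replaces the equation Response = max(Marker, Dose) - 2 with the constant Response = -5.
Marker = 0 if Dose >= 2 else 8  [with Dose=-3]  = 8
Toxicity = 2Dose - 2Marker - 2  [with Dose=-3, Marker=8]  = -24
Clearance = -2Toxicity - 2Response + Dose  [with Toxicity=-24, Response=-5, Dose=-3]  = 55

55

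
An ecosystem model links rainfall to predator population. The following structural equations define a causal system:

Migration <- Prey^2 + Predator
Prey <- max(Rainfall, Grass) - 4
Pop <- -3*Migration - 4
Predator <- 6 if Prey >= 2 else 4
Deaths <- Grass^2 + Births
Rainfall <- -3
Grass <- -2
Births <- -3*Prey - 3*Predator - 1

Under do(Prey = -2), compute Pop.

-28

The intervention breaks the incoming arrows to Prey: Prey <- max(Rainfall, Grass) - 4 no longer applies, and Prey = -2.
Predator = 6 if Prey >= 2 else 4  [with Prey=-2]  = 4
Migration = Prey^2 + Predator  [with Prey=-2, Predator=4]  = 8
Pop = -3*Migration - 4  [with Migration=8]  = -28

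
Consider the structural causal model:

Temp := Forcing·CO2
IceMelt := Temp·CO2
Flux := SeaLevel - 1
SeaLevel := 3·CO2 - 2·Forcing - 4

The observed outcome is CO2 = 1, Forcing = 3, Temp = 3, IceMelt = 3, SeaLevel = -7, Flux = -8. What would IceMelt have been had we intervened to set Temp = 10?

10

The intervention breaks the incoming arrows to Temp: Temp := Forcing·CO2 no longer applies, and Temp = 10.
IceMelt = Temp·CO2  [with Temp=10, CO2=1]  = 10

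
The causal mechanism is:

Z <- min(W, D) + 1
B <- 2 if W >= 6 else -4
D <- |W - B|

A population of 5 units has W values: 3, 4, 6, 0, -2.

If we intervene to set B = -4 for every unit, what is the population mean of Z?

3.2

Under do(B=-4), B's equation is replaced by B=-4 for every unit. Per-unit Z: 4, 5, 7, 1, -1. Mean = 3.2.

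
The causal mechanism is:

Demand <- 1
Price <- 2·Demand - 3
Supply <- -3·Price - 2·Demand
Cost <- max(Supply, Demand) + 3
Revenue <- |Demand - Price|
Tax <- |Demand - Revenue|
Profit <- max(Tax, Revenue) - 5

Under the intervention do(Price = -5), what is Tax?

Under do(Price=-5), the mechanism Price <- 2·Demand - 3 is discarded; Price is fixed at -5.
Revenue = |Demand - Price|  [with Demand=1, Price=-5]  = 6
Tax = |Demand - Revenue|  [with Demand=1, Revenue=6]  = 5

5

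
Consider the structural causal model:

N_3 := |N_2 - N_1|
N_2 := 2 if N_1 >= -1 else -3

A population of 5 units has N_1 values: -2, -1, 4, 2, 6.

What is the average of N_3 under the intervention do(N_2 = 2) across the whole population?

Every unit gets N_2=2 under the intervention. N_3 values become 4, 3, 2, 0, 4; E[N_3|do(N_2=2)] = 2.6.

2.6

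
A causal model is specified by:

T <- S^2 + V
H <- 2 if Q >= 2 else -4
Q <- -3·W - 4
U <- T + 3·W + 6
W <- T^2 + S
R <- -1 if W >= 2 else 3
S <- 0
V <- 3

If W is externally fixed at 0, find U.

Intervening sets W = 0 and removes its equation (W <- T^2 + S).
T = S^2 + V  [with S=0, V=3]  = 3
U = T + 3·W + 6  [with T=3, W=0]  = 9

9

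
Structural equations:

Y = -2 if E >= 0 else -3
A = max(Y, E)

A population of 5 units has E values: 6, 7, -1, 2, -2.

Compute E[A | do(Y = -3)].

2.4

do(Y=-3) breaks Y's dependence on E. With Y=-3 fixed, A across the units is 6, 7, -1, 2, -2, mean 2.4.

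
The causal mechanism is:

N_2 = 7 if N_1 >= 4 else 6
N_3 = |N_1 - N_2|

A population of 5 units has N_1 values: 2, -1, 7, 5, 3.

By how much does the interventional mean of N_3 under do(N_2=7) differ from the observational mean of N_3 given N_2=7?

Under do(N_2=7), N_2's equation is replaced by N_2=7 for every unit. Per-unit N_3: 5, 8, 0, 2, 4. Mean = 3.8.
E[N_3|N_2=7] averages over only the 2 units with N_2=7 (N_1 = 7, 5): N_3 = 0, 2, mean 1.
Difference = 3.8 − 1 = 2.8.

2.8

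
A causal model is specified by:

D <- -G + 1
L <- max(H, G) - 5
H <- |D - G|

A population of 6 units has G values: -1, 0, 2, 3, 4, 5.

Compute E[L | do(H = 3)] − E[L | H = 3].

0.5

The intervention sets H=3 in all 6 units regardless of G. Recomputing L per unit gives -2, -2, -2, -2, -1, 0; average -1.5.
Conditioning on H=3 selects the 2 unit(s) with G ∈ {-1, 2}. Their L values: -2, -2. Mean = -2.
Difference = -1.5 − (-2) = 0.5.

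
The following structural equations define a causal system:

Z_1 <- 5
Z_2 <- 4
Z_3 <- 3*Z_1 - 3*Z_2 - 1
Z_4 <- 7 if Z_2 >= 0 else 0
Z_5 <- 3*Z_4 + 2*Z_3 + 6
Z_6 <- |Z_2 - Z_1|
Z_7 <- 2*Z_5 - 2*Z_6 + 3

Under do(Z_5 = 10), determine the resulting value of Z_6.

The intervention breaks the incoming arrows to Z_5: Z_5 <- 3*Z_4 + 2*Z_3 + 6 no longer applies, and Z_5 = 10.
Since Z_6 is not a descendant of the intervened variable, it is unaffected.
Z_6 = |Z_2 - Z_1|  [with Z_2=4, Z_1=5]  = 1

1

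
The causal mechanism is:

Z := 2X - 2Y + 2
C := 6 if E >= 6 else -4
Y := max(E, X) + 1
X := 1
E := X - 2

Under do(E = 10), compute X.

Under do(E=10), the mechanism E := X - 2 is discarded; E is fixed at 10.
X is not downstream of the intervention, so its value is determined by the original equations.

1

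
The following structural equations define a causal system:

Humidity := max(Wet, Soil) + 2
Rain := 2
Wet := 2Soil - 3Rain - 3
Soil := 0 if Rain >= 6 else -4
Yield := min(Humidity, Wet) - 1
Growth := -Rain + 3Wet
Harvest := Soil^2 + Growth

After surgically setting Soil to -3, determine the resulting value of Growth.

-47

Under do(Soil=-3), the mechanism Soil := 0 if Rain >= 6 else -4 is discarded; Soil is fixed at -3.
Wet = 2Soil - 3Rain - 3  [with Soil=-3, Rain=2]  = -15
Growth = -Rain + 3Wet  [with Rain=2, Wet=-15]  = -47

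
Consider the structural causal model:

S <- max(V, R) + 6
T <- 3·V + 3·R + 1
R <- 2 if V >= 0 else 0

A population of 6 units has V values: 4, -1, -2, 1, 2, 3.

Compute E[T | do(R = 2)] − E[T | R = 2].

Under do(R=2), R's equation is replaced by R=2 for every unit. Per-unit T: 19, 4, 1, 10, 13, 16. Mean = 10.5.
Conditioning on R=2 selects the 4 unit(s) with V ∈ {4, 1, 2, 3}. Their T values: 19, 10, 13, 16. Mean = 14.5.
Difference = 10.5 − 14.5 = -4.

-4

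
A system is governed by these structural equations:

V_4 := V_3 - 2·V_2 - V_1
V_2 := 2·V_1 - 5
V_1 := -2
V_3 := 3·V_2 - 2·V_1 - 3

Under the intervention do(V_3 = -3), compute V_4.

The intervention breaks the incoming arrows to V_3: V_3 := 3·V_2 - 2·V_1 - 3 no longer applies, and V_3 = -3.
V_2 = 2·V_1 - 5  [with V_1=-2]  = -9
V_4 = V_3 - 2·V_2 - V_1  [with V_3=-3, V_2=-9, V_1=-2]  = 17

17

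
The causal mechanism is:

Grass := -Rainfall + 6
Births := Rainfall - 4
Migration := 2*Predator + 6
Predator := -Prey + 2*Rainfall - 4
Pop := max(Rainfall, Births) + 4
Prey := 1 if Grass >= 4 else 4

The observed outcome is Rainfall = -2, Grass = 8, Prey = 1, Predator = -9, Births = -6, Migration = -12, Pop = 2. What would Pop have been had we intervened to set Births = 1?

5

Under do(Births=1), the mechanism Births := Rainfall - 4 is discarded; Births is fixed at 1.
Pop = max(Rainfall, Births) + 4  [with Rainfall=-2, Births=1]  = 5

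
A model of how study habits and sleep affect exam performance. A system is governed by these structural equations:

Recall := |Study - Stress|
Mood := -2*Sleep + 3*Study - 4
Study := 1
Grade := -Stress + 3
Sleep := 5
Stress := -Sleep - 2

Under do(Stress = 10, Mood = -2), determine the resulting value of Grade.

Setting Stress = 10, Mood = -2 by intervention discards those variables' equations.
Grade = -Stress + 3  [with Stress=10]  = -7

-7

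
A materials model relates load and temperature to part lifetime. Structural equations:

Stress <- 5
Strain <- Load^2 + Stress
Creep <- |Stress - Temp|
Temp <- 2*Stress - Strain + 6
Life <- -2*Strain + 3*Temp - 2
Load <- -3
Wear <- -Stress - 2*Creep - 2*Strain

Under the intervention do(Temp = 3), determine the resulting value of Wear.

-37

Under do(Temp=3), the mechanism Temp <- 2*Stress - Strain + 6 is discarded; Temp is fixed at 3.
Strain = Load^2 + Stress  [with Load=-3, Stress=5]  = 14
Creep = |Stress - Temp|  [with Stress=5, Temp=3]  = 2
Wear = -Stress - 2*Creep - 2*Strain  [with Stress=5, Creep=2, Strain=14]  = -37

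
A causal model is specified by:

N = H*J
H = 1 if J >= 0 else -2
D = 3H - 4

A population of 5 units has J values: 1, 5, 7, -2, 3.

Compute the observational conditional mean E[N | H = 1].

Conditioning on H=1 selects the 4 unit(s) with J ∈ {1, 5, 7, 3}. Their N values: 1, 5, 7, 3. Mean = 4.

4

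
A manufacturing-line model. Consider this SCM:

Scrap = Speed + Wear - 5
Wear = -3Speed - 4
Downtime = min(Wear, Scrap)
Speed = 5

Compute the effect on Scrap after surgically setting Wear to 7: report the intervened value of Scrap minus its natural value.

The intervention breaks the incoming arrows to Wear: Wear = -3Speed - 4 no longer applies, and Wear = 7.
Scrap = Speed + Wear - 5  [with Speed=5, Wear=7]  = 7
Without intervention: Wear = -3Speed - 4  [with Speed=5]  = -19; Scrap = Speed + Wear - 5  [with Speed=5, Wear=-19]  = -19.
Change = 7 − (-19) = 26.

26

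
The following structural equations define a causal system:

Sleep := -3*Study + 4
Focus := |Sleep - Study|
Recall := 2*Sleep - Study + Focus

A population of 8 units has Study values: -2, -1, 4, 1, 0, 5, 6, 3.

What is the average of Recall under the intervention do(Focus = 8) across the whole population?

2

The intervention sets Focus=8 in all 8 units regardless of Study. Recomputing Recall per unit gives 30, 23, -12, 9, 16, -19, -26, -5; average 2.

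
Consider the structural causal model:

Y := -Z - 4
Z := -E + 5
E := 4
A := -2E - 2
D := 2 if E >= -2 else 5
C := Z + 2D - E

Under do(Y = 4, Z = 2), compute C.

Under do(Y = 4, Z = 2), each intervened variable's structural equation is replaced by its fixed value.
D = 2 if E >= -2 else 5  [with E=4]  = 2
C = Z + 2D - E  [with Z=2, D=2, E=4]  = 2

2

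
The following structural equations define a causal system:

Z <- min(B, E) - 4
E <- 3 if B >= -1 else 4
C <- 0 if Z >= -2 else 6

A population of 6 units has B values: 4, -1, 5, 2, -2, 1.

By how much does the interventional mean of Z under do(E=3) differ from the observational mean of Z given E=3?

The intervention sets E=3 in all 6 units regardless of B. Recomputing Z per unit gives -1, -5, -1, -2, -6, -3; average -3.
Conditioning on E=3 selects the 5 unit(s) with B ∈ {4, -1, 5, 2, 1}. Their Z values: -1, -5, -1, -2, -3. Mean = -2.4.
Difference = -3 − (-2.4) = -0.6.

-0.6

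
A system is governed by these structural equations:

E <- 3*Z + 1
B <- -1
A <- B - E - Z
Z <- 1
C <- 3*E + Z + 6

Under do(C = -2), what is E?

do(C=-2) replaces the equation C <- 3*E + Z + 6 with the constant C = -2.
E is not downstream of the intervention, so its value is determined by the original equations.
E = 3*Z + 1  [with Z=1]  = 4

4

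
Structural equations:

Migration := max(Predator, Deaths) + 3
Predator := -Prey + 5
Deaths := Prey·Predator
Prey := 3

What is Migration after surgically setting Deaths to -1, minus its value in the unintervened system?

The intervention breaks the incoming arrows to Deaths: Deaths := Prey·Predator no longer applies, and Deaths = -1.
Predator = -Prey + 5  [with Prey=3]  = 2
Migration = max(Predator, Deaths) + 3  [with Predator=2, Deaths=-1]  = 5
Without intervention: Predator = -Prey + 5  [with Prey=3]  = 2; Deaths = Prey·Predator  [with Prey=3, Predator=2]  = 6; Migration = max(Predator, Deaths) + 3  [with Predator=2, Deaths=6]  = 9.
Change = 5 − 9 = -4.

-4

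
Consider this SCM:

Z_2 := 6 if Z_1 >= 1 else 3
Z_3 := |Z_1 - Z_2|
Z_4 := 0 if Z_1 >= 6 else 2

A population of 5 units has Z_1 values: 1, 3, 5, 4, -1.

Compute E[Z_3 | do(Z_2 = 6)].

3.6

The intervention sets Z_2=6 in all 5 units regardless of Z_1. Recomputing Z_3 per unit gives 5, 3, 1, 2, 7; average 3.6.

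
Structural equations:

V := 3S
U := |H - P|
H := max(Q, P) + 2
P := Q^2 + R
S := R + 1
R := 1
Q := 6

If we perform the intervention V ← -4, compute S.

Intervening sets V = -4 and removes its equation (V := 3S).
Since S is not a descendant of the intervened variable, it is unaffected.
S = R + 1  [with R=1]  = 2

2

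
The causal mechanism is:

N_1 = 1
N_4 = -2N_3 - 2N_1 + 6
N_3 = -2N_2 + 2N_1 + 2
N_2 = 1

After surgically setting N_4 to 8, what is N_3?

Under do(N_4=8), the mechanism N_4 = -2N_3 - 2N_1 + 6 is discarded; N_4 is fixed at 8.
Since N_3 is not a descendant of the intervened variable, it is unaffected.
N_3 = -2N_2 + 2N_1 + 2  [with N_2=1, N_1=1]  = 2

2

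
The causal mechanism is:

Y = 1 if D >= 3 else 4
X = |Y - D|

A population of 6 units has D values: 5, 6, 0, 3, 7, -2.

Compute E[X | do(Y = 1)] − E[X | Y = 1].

The intervention sets Y=1 in all 6 units regardless of D. Recomputing X per unit gives 4, 5, 1, 2, 6, 3; average 3.5.
E[X|Y=1] averages over only the 4 units with Y=1 (D = 5, 6, 3, 7): X = 4, 5, 2, 6, mean 4.25.
Difference = 3.5 − 4.25 = -0.75.

-0.75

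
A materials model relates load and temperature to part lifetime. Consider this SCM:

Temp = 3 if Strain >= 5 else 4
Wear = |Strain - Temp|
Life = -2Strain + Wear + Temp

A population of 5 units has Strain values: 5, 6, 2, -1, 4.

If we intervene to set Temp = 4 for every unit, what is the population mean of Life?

-0.4

do(Temp=4) breaks Temp's dependence on Strain. With Temp=4 fixed, Life across the units is -5, -6, 2, 11, -4, mean -0.4.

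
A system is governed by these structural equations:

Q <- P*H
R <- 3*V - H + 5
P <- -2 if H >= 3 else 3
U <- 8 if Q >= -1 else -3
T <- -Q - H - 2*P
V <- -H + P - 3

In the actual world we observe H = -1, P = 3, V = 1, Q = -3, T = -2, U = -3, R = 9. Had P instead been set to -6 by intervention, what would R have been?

-18

Under do(P=-6), the mechanism P <- -2 if H >= 3 else 3 is discarded; P is fixed at -6.
V = -H + P - 3  [with H=-1, P=-6]  = -8
R = 3*V - H + 5  [with V=-8, H=-1]  = -18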